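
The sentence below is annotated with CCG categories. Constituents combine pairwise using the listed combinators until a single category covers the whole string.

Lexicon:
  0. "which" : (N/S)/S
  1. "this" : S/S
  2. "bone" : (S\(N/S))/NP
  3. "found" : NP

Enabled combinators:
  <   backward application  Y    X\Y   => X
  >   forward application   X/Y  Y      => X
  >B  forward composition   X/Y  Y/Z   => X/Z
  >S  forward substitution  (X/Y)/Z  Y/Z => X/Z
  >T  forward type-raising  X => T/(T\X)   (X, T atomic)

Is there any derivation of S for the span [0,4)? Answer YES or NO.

YES

[0,4] S   <
  [0,2] N/S   >S
    [0,1] "which" : (N/S)/S
    [1,2] "this" : S/S
  [2,4] S\(N/S)   >
    [2,3] "bone" : (S\(N/S))/NP
    [3,4] "found" : NP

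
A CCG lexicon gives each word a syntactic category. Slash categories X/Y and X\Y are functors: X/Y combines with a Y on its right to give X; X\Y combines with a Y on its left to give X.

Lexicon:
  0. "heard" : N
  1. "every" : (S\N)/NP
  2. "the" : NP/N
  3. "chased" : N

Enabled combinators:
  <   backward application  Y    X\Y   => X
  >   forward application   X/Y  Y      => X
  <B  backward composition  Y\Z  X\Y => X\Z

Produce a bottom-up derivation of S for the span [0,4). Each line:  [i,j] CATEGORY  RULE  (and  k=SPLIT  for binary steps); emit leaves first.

[0,4] S   <
  [0,1] "heard" : N
  [1,4] S\N   >
    [1,2] "every" : (S\N)/NP
    [2,4] NP   >
      [2,3] "the" : NP/N
      [3,4] "chased" : N

[0,1] N  lex  "heard"
[1,2] (S\N)/NP  lex  "every"
[2,3] NP/N  lex  "the"
[3,4] N  lex  "chased"
[2,4] NP  >  k=3
[1,4] S\N  >  k=2
[0,4] S  <  k=1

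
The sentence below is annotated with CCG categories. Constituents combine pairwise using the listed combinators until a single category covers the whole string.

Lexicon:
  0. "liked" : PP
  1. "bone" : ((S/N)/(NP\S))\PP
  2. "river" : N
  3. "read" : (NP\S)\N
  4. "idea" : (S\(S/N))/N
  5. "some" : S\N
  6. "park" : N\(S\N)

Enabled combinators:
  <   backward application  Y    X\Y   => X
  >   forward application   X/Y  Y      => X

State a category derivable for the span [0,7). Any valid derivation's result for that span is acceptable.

[0,7] S   <
  [0,4] S/N   >
    [0,2] (S/N)/(NP\S)   <
      [0,1] "liked" : PP
      [1,2] "bone" : ((S/N)/(NP\S))\PP
    [2,4] NP\S   <
      [2,3] "river" : N
      [3,4] "read" : (NP\S)\N
  [4,7] S\(S/N)   >
    [4,5] "idea" : (S\(S/N))/N
    [5,7] N   <
      [5,6] "some" : S\N
      [6,7] "park" : N\(S\N)

S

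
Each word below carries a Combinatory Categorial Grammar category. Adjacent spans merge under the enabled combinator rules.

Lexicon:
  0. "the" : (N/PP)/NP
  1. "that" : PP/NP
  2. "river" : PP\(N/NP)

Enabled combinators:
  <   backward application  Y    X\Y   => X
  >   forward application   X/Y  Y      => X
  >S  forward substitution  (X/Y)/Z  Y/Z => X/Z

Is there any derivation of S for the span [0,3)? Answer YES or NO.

(N/PP)/NP PP/NP PP\(N/NP)
CKY chart[0,3] = {PP}; S ∉ chart

NO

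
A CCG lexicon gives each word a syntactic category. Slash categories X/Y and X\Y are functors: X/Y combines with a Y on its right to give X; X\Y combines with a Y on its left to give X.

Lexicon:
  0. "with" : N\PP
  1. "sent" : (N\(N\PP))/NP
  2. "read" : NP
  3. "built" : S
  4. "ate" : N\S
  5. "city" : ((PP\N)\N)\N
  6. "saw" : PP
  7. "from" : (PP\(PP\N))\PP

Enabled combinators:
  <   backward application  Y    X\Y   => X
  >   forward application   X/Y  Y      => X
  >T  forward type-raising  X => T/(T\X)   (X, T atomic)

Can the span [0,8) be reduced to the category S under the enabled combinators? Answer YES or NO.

N\PP (N\(N\PP))/NP NP S N\S ((PP\N)\N)\N PP (PP\(PP\N))\PP
CKY chart[0,8] = {N/(N\PP), NP/(NP\PP), PP, PP/(PP\PP), S/(S\PP)}; S ∉ chart

NO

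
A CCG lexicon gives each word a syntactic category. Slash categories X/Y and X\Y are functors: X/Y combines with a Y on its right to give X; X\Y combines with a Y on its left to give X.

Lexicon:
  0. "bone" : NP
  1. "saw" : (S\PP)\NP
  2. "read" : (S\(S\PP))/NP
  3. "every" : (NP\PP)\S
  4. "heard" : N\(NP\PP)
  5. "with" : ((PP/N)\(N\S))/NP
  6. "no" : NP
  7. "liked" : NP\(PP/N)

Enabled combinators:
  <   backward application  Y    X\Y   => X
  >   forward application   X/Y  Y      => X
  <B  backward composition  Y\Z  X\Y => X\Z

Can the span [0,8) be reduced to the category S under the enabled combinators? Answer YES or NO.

[0,8] S   <
  [0,2] S\PP   <
    [0,1] "bone" : NP
    [1,2] "saw" : (S\PP)\NP
  [2,8] S\(S\PP)   >
    [2,3] "read" : (S\(S\PP))/NP
    [3,8] NP   <
      [3,7] PP/N   <
        [3,5] N\S   <B
          [3,4] "every" : (NP\PP)\S
          [4,5] "heard" : N\(NP\PP)
        [5,7] (PP/N)\(N\S)   >
          [5,6] "with" : ((PP/N)\(N\S))/NP
          [6,7] "no" : NP
      [7,8] "liked" : NP\(PP/N)

YES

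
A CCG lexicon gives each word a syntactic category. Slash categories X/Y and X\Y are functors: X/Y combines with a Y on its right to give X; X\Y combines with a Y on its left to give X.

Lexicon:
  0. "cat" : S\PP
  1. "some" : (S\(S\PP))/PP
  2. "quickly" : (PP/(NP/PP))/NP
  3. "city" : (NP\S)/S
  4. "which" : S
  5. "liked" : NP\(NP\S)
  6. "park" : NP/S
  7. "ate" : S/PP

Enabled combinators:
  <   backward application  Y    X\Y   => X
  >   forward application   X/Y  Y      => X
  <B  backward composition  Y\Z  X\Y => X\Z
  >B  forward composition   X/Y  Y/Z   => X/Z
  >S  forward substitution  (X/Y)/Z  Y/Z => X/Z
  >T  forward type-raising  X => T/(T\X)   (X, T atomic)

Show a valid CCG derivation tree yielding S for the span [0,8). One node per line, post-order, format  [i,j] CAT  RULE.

[0,8] S   <
  [0,1] "cat" : S\PP
  [1,8] S\(S\PP)   >
    [1,2] "some" : (S\(S\PP))/PP
    [2,8] PP   >
      [2,6] PP/(NP/PP)   >
        [2,3] "quickly" : (PP/(NP/PP))/NP
        [3,6] NP   <
          [3,5] NP\S   >
            [3,4] "city" : (NP\S)/S
            [4,5] "which" : S
          [5,6] "liked" : NP\(NP\S)
      [6,8] NP/PP   >B
        [6,7] "park" : NP/S
        [7,8] "ate" : S/PP

[0,1] S\PP  lex  "cat"
[1,2] (S\(S\PP))/PP  lex  "some"
[2,3] (PP/(NP/PP))/NP  lex  "quickly"
[3,4] (NP\S)/S  lex  "city"
[4,5] S  lex  "which"
[3,5] NP\S  >  k=4
[5,6] NP\(NP\S)  lex  "liked"
[3,6] NP  <  k=5
[2,6] PP/(NP/PP)  >  k=3
[6,7] NP/S  lex  "park"
[7,8] S/PP  lex  "ate"
[6,8] NP/PP  >B  k=7
[2,8] PP  >  k=6
[1,8] S\(S\PP)  >  k=2
[0,8] S  <  k=1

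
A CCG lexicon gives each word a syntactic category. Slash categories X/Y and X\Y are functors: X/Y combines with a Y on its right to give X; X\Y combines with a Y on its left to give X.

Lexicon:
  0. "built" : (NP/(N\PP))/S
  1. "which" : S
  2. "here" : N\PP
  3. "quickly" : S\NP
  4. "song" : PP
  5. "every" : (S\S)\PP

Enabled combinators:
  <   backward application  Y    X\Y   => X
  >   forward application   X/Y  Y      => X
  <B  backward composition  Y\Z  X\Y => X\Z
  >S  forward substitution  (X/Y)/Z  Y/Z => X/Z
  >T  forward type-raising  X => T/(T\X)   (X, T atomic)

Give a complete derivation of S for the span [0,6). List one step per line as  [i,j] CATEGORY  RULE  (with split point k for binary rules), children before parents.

[0,6] S   <
  [0,3] NP   >
    [0,2] NP/(N\PP)   >
      [0,1] "built" : (NP/(N\PP))/S
      [1,2] "which" : S
    [2,3] "here" : N\PP
  [3,6] S\NP   <B
    [3,4] "quickly" : S\NP
    [4,6] S\S   <
      [4,5] "song" : PP
      [5,6] "every" : (S\S)\PP

[0,1] (NP/(N\PP))/S  lex  "built"
[1,2] S  lex  "which"
[0,2] NP/(N\PP)  >  k=1
[2,3] N\PP  lex  "here"
[0,3] NP  >  k=2
[3,4] S\NP  lex  "quickly"
[4,5] PP  lex  "song"
[5,6] (S\S)\PP  lex  "every"
[4,6] S\S  <  k=5
[3,6] S\NP  <B  k=4
[0,6] S  <  k=3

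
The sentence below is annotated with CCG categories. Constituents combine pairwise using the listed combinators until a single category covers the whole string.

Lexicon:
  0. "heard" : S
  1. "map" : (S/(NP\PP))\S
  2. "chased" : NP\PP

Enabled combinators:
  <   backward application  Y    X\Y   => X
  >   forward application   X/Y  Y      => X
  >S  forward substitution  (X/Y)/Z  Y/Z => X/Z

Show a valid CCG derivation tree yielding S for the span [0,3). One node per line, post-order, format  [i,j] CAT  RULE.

[0,1] S  lex  "heard"
[1,2] (S/(NP\PP))\S  lex  "map"
[0,2] S/(NP\PP)  <  k=1
[2,3] NP\PP  lex  "chased"
[0,3] S  >  k=2

[0,3] S   >
  [0,2] S/(NP\PP)   <
    [0,1] "heard" : S
    [1,2] "map" : (S/(NP\PP))\S
  [2,3] "chased" : NP\PP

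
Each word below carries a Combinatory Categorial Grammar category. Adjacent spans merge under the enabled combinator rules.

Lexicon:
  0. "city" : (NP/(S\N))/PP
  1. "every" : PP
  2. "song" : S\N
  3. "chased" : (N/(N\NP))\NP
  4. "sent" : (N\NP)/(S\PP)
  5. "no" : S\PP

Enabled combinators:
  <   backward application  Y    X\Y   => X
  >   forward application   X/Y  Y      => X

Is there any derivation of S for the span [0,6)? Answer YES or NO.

NO

(NP/(S\N))/PP PP S\N (N/(N\NP))\NP (N\NP)/(S\PP) S\PP
CKY chart[0,6] = {N}; S ∉ chart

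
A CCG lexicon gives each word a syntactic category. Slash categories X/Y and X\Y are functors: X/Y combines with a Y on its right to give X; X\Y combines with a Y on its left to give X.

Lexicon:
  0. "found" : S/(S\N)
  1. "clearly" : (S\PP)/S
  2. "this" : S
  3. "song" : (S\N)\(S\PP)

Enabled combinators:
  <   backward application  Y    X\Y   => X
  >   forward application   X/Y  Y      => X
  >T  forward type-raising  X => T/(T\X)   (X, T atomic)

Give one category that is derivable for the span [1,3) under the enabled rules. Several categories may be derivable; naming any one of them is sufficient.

S\PP

[0,4] S   >
  [0,1] "found" : S/(S\N)
  [1,4] S\N   <
    [1,3] S\PP   >
      [1,2] "clearly" : (S\PP)/S
      [2,3] "this" : S
    [3,4] "song" : (S\N)\(S\PP)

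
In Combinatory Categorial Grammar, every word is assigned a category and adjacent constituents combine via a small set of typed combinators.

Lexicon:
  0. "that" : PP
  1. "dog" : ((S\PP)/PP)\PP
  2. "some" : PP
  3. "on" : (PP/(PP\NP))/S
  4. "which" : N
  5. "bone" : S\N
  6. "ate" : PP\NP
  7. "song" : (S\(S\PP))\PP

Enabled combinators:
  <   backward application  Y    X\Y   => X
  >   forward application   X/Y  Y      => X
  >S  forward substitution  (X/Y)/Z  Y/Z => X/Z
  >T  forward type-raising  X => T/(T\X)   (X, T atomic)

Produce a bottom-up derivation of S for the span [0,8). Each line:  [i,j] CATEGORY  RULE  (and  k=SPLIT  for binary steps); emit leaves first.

[0,8] S   <
  [0,3] S\PP   >
    [0,2] (S\PP)/PP   <
      [0,1] "that" : PP
      [1,2] "dog" : ((S\PP)/PP)\PP
    [2,3] "some" : PP
  [3,8] S\(S\PP)   <
    [3,7] PP   >
      [3,6] PP/(PP\NP)   >
        [3,4] "on" : (PP/(PP\NP))/S
        [4,6] S   <
          [4,5] "which" : N
          [5,6] "bone" : S\N
      [6,7] "ate" : PP\NP
    [7,8] "song" : (S\(S\PP))\PP

[0,1] PP  lex  "that"
[1,2] ((S\PP)/PP)\PP  lex  "dog"
[0,2] (S\PP)/PP  <  k=1
[2,3] PP  lex  "some"
[0,3] S\PP  >  k=2
[3,4] (PP/(PP\NP))/S  lex  "on"
[4,5] N  lex  "which"
[5,6] S\N  lex  "bone"
[4,6] S  <  k=5
[3,6] PP/(PP\NP)  >  k=4
[6,7] PP\NP  lex  "ate"
[3,7] PP  >  k=6
[7,8] (S\(S\PP))\PP  lex  "song"
[3,8] S\(S\PP)  <  k=7
[0,8] S  <  k=3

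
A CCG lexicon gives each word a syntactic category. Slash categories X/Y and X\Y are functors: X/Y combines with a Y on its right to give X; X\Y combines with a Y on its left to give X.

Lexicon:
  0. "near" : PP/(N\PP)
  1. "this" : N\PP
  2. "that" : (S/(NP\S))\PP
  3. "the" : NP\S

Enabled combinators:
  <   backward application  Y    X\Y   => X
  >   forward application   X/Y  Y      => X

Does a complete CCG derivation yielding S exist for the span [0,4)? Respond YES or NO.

[0,4] S   >
  [0,3] S/(NP\S)   <
    [0,2] PP   >
      [0,1] "near" : PP/(N\PP)
      [1,2] "this" : N\PP
    [2,3] "that" : (S/(NP\S))\PP
  [3,4] "the" : NP\S

YES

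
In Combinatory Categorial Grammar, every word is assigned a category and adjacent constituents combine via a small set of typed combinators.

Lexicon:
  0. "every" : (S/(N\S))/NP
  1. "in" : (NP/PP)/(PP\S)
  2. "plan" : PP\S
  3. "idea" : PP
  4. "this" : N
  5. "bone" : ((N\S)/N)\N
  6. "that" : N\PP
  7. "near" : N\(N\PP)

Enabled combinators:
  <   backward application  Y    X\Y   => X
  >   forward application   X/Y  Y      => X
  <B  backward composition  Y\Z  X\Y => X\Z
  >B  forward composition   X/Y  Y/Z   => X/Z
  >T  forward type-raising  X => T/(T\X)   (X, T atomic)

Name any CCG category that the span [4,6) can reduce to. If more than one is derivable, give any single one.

(N\S)/N

[0,8] S   >
  [0,6] S/N   >B
    [0,4] S/(N\S)   >
      [0,1] "every" : (S/(N\S))/NP
      [1,4] NP   >
        [1,3] NP/PP   >
          [1,2] "in" : (NP/PP)/(PP\S)
          [2,3] "plan" : PP\S
        [3,4] "idea" : PP
    [4,6] (N\S)/N   <
      [4,5] "this" : N
      [5,6] "bone" : ((N\S)/N)\N
  [6,8] N   <
    [6,7] "that" : N\PP
    [7,8] "near" : N\(N\PP)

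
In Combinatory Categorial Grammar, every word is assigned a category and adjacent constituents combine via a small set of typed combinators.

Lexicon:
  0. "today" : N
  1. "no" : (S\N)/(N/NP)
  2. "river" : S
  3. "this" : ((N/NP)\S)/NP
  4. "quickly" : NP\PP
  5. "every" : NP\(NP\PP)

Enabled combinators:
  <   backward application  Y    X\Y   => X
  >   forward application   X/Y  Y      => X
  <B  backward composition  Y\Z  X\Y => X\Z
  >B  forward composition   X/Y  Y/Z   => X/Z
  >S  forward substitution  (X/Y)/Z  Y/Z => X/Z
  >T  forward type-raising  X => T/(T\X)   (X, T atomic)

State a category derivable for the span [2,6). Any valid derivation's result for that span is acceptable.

N/NP

[0,6] S   >
  [0,1] S/(S\N)   >T
    [0,1] "today" : N
  [1,6] S\N   >
    [1,2] "no" : (S\N)/(N/NP)
    [2,6] N/NP   <
      [2,3] "river" : S
      [3,6] (N/NP)\S   >
        [3,4] "this" : ((N/NP)\S)/NP
        [4,6] NP   <
          [4,5] "quickly" : NP\PP
          [5,6] "every" : NP\(NP\PP)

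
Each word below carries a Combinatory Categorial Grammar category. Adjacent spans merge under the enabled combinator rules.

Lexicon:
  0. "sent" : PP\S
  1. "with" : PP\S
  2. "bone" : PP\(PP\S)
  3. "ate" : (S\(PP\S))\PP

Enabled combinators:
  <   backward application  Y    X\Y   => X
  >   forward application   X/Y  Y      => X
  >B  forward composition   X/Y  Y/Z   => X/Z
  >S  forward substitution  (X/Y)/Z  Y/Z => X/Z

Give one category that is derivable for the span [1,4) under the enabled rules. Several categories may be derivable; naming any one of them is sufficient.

[0,4] S   <
  [0,1] "sent" : PP\S
  [1,4] S\(PP\S)   <
    [1,3] PP   <
      [1,2] "with" : PP\S
      [2,3] "bone" : PP\(PP\S)
    [3,4] "ate" : (S\(PP\S))\PP

S\(PP\S)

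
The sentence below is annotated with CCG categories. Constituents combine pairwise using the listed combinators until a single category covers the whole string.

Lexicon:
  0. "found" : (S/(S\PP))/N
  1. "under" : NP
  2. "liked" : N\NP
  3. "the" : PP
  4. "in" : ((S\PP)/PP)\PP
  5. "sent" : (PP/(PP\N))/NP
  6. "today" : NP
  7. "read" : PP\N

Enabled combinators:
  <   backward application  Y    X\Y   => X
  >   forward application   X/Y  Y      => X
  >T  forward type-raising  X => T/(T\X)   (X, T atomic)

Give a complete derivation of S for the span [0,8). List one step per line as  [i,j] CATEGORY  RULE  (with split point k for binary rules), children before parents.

[0,1] (S/(S\PP))/N  lex  "found"
[1,2] NP  lex  "under"
[2,3] N\NP  lex  "liked"
[1,3] N  <  k=2
[0,3] S/(S\PP)  >  k=1
[3,4] PP  lex  "the"
[4,5] ((S\PP)/PP)\PP  lex  "in"
[3,5] (S\PP)/PP  <  k=4
[5,6] (PP/(PP\N))/NP  lex  "sent"
[6,7] NP  lex  "today"
[5,7] PP/(PP\N)  >  k=6
[7,8] PP\N  lex  "read"
[5,8] PP  >  k=7
[3,8] S\PP  >  k=5
[0,8] S  >  k=3

[0,8] S   >
  [0,3] S/(S\PP)   >
    [0,1] "found" : (S/(S\PP))/N
    [1,3] N   <
      [1,2] "under" : NP
      [2,3] "liked" : N\NP
  [3,8] S\PP   >
    [3,5] (S\PP)/PP   <
      [3,4] "the" : PP
      [4,5] "in" : ((S\PP)/PP)\PP
    [5,8] PP   >
      [5,7] PP/(PP\N)   >
        [5,6] "sent" : (PP/(PP\N))/NP
        [6,7] "today" : NP
      [7,8] "read" : PP\N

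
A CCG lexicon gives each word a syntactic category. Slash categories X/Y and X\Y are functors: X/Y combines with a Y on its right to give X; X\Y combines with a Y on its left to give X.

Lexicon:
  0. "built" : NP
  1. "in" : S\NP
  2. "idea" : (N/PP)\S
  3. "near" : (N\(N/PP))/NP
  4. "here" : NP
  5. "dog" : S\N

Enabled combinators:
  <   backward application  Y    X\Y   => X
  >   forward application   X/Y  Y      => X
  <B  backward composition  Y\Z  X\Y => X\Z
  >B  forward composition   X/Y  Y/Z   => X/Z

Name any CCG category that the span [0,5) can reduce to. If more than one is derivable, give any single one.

[0,6] S   <
  [0,5] N   <
    [0,2] S   <
      [0,1] "built" : NP
      [1,2] "in" : S\NP
    [2,5] N\S   <B
      [2,3] "idea" : (N/PP)\S
      [3,5] N\(N/PP)   >
        [3,4] "near" : (N\(N/PP))/NP
        [4,5] "here" : NP
  [5,6] "dog" : S\N

N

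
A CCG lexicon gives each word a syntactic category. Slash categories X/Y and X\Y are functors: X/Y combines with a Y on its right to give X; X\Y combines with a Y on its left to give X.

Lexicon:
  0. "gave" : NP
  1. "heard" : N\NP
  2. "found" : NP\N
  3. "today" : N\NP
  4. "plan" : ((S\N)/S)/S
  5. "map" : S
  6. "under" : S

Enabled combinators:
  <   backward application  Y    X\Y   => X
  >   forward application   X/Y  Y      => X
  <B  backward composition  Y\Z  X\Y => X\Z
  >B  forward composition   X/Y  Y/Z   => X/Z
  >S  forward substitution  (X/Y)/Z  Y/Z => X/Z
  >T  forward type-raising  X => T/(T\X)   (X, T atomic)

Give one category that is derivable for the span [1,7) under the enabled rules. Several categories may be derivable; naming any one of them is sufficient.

S\NP

[0,7] S   <
  [0,1] "gave" : NP
  [1,7] S\NP   <B
    [1,4] N\NP   <B
      [1,2] "heard" : N\NP
      [2,4] N\N   <B
        [2,3] "found" : NP\N
        [3,4] "today" : N\NP
    [4,7] S\N   >
      [4,6] (S\N)/S   >
        [4,5] "plan" : ((S\N)/S)/S
        [5,6] "map" : S
      [6,7] "under" : S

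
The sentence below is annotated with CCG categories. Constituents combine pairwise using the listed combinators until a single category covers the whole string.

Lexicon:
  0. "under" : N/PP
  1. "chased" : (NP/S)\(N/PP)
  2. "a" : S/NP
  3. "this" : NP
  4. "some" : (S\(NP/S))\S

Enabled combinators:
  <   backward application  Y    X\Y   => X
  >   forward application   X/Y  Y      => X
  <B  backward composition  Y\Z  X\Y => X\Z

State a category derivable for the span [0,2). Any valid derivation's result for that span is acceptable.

NP/S

[0,5] S   <
  [0,2] NP/S   <
    [0,1] "under" : N/PP
    [1,2] "chased" : (NP/S)\(N/PP)
  [2,5] S\(NP/S)   <
    [2,4] S   >
      [2,3] "a" : S/NP
      [3,4] "this" : NP
    [4,5] "some" : (S\(NP/S))\S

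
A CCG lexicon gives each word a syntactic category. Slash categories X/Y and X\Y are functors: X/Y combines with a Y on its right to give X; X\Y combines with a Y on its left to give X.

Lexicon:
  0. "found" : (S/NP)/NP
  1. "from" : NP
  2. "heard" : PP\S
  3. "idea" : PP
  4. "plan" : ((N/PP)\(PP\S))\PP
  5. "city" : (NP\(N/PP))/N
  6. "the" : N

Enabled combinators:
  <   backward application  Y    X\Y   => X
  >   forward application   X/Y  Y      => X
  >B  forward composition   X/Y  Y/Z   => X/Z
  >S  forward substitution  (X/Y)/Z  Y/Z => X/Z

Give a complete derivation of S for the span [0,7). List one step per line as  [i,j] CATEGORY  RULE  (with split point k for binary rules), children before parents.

[0,7] S   >
  [0,2] S/NP   >
    [0,1] "found" : (S/NP)/NP
    [1,2] "from" : NP
  [2,7] NP   <
    [2,5] N/PP   <
      [2,3] "heard" : PP\S
      [3,5] (N/PP)\(PP\S)   <
        [3,4] "idea" : PP
        [4,5] "plan" : ((N/PP)\(PP\S))\PP
    [5,7] NP\(N/PP)   >
      [5,6] "city" : (NP\(N/PP))/N
      [6,7] "the" : N

[0,1] (S/NP)/NP  lex  "found"
[1,2] NP  lex  "from"
[0,2] S/NP  >  k=1
[2,3] PP\S  lex  "heard"
[3,4] PP  lex  "idea"
[4,5] ((N/PP)\(PP\S))\PP  lex  "plan"
[3,5] (N/PP)\(PP\S)  <  k=4
[2,5] N/PP  <  k=3
[5,6] (NP\(N/PP))/N  lex  "city"
[6,7] N  lex  "the"
[5,7] NP\(N/PP)  >  k=6
[2,7] NP  <  k=5
[0,7] S  >  k=2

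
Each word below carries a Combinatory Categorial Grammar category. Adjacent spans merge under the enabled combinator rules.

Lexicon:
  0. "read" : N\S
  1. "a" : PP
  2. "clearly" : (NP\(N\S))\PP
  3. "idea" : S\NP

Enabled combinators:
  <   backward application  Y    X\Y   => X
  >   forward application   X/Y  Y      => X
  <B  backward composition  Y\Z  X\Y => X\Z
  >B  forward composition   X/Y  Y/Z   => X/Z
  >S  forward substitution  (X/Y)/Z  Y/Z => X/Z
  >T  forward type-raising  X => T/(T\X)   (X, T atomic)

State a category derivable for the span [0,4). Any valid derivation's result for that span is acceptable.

S

[0,4] S   <
  [0,3] NP   <
    [0,1] "read" : N\S
    [1,3] NP\(N\S)   <
      [1,2] "a" : PP
      [2,3] "clearly" : (NP\(N\S))\PP
  [3,4] "idea" : S\NP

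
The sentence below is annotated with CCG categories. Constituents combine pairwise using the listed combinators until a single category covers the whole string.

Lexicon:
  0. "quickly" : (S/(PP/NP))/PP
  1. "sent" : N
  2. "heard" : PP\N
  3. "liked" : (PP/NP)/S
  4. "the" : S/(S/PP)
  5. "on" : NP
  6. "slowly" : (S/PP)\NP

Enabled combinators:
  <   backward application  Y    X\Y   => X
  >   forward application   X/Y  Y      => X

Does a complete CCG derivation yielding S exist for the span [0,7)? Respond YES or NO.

YES

[0,7] S   >
  [0,3] S/(PP/NP)   >
    [0,1] "quickly" : (S/(PP/NP))/PP
    [1,3] PP   <
      [1,2] "sent" : N
      [2,3] "heard" : PP\N
  [3,7] PP/NP   >
    [3,4] "liked" : (PP/NP)/S
    [4,7] S   >
      [4,5] "the" : S/(S/PP)
      [5,7] S/PP   <
        [5,6] "on" : NP
        [6,7] "slowly" : (S/PP)\NP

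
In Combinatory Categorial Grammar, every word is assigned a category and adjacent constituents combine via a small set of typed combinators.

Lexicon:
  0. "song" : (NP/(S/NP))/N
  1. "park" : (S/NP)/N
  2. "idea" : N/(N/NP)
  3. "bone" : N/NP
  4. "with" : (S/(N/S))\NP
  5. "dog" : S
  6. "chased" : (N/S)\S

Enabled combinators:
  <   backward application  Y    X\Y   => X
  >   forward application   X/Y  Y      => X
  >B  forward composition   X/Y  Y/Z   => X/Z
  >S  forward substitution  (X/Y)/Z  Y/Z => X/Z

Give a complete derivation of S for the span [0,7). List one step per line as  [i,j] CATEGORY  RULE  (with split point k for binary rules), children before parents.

[0,1] (NP/(S/NP))/N  lex  "song"
[1,2] (S/NP)/N  lex  "park"
[0,2] NP/N  >S  k=1
[2,3] N/(N/NP)  lex  "idea"
[3,4] N/NP  lex  "bone"
[2,4] N  >  k=3
[0,4] NP  >  k=2
[4,5] (S/(N/S))\NP  lex  "with"
[0,5] S/(N/S)  <  k=4
[5,6] S  lex  "dog"
[6,7] (N/S)\S  lex  "chased"
[5,7] N/S  <  k=6
[0,7] S  >  k=5

[0,7] S   >
  [0,5] S/(N/S)   <
    [0,4] NP   >
      [0,2] NP/N   >S
        [0,1] "song" : (NP/(S/NP))/N
        [1,2] "park" : (S/NP)/N
      [2,4] N   >
        [2,3] "idea" : N/(N/NP)
        [3,4] "bone" : N/NP
    [4,5] "with" : (S/(N/S))\NP
  [5,7] N/S   <
    [5,6] "dog" : S
    [6,7] "chased" : (N/S)\S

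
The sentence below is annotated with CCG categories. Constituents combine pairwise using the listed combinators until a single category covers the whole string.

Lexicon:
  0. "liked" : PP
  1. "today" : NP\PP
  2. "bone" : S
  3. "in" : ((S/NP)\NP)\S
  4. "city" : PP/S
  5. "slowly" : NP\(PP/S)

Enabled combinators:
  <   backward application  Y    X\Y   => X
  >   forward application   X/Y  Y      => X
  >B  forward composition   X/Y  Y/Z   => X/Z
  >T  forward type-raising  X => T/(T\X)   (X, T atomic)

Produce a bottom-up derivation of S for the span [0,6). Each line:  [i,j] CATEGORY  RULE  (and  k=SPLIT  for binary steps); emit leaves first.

[0,1] PP  lex  "liked"
[1,2] NP\PP  lex  "today"
[0,2] NP  <  k=1
[2,3] S  lex  "bone"
[3,4] ((S/NP)\NP)\S  lex  "in"
[2,4] (S/NP)\NP  <  k=3
[0,4] S/NP  <  k=2
[4,5] PP/S  lex  "city"
[5,6] NP\(PP/S)  lex  "slowly"
[4,6] NP  <  k=5
[0,6] S  >  k=4

[0,6] S   >
  [0,4] S/NP   <
    [0,2] NP   <
      [0,1] "liked" : PP
      [1,2] "today" : NP\PP
    [2,4] (S/NP)\NP   <
      [2,3] "bone" : S
      [3,4] "in" : ((S/NP)\NP)\S
  [4,6] NP   <
    [4,5] "city" : PP/S
    [5,6] "slowly" : NP\(PP/S)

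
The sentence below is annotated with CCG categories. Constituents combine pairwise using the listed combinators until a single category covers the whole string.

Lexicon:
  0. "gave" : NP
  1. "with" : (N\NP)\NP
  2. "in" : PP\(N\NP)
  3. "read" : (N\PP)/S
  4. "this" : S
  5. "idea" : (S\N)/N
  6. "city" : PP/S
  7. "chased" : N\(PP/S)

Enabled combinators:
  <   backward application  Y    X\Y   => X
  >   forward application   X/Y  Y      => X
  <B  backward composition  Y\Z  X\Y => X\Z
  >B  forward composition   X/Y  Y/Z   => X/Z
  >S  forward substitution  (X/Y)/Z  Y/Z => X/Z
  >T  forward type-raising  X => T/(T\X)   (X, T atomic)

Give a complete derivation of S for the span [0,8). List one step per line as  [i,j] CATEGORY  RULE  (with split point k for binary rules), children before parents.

[0,8] S   <
  [0,5] N   <
    [0,3] PP   >
      [0,1] PP/(PP\NP)   >T
        [0,1] "gave" : NP
      [1,3] PP\NP   <B
        [1,2] "with" : (N\NP)\NP
        [2,3] "in" : PP\(N\NP)
    [3,5] N\PP   >
      [3,4] "read" : (N\PP)/S
      [4,5] "this" : S
  [5,8] S\N   >
    [5,6] "idea" : (S\N)/N
    [6,8] N   <
      [6,7] "city" : PP/S
      [7,8] "chased" : N\(PP/S)

[0,1] NP  lex  "gave"
[0,1] PP/(PP\NP)  >T
[1,2] (N\NP)\NP  lex  "with"
[2,3] PP\(N\NP)  lex  "in"
[1,3] PP\NP  <B  k=2
[0,3] PP  >  k=1
[3,4] (N\PP)/S  lex  "read"
[4,5] S  lex  "this"
[3,5] N\PP  >  k=4
[0,5] N  <  k=3
[5,6] (S\N)/N  lex  "idea"
[6,7] PP/S  lex  "city"
[7,8] N\(PP/S)  lex  "chased"
[6,8] N  <  k=7
[5,8] S\N  >  k=6
[0,8] S  <  k=5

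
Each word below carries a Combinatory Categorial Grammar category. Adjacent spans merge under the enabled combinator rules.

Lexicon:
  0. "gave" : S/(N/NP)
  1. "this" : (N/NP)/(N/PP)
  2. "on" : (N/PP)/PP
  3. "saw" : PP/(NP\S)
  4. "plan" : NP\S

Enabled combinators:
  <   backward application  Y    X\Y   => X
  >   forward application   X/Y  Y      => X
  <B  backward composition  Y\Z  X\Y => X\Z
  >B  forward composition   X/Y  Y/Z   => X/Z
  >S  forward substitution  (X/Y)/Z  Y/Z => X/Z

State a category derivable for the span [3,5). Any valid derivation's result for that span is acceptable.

[0,5] S   >
  [0,1] "gave" : S/(N/NP)
  [1,5] N/NP   >
    [1,2] "this" : (N/NP)/(N/PP)
    [2,5] N/PP   >
      [2,3] "on" : (N/PP)/PP
      [3,5] PP   >
        [3,4] "saw" : PP/(NP\S)
        [4,5] "plan" : NP\S

PP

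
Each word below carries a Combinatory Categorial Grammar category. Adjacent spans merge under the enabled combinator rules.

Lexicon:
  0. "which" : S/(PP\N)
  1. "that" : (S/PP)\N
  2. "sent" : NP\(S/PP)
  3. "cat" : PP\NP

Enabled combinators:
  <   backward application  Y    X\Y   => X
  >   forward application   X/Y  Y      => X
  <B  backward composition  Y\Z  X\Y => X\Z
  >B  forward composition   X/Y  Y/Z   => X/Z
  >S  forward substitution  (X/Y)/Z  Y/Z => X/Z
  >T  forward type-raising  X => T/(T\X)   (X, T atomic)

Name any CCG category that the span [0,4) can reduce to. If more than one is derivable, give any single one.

S

[0,4] S   >
  [0,1] "which" : S/(PP\N)
  [1,4] PP\N   <B
    [1,3] NP\N   <B
      [1,2] "that" : (S/PP)\N
      [2,3] "sent" : NP\(S/PP)
    [3,4] "cat" : PP\NP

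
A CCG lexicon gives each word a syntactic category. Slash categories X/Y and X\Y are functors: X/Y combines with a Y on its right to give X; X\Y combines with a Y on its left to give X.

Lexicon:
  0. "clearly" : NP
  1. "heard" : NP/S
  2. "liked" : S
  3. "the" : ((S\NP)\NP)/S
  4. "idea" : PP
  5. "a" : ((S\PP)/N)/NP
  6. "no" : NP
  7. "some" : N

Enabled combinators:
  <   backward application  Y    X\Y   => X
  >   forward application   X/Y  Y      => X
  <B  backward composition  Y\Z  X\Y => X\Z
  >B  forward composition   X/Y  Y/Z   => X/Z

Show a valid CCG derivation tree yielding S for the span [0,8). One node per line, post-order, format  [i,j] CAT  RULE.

[0,8] S   <
  [0,1] "clearly" : NP
  [1,8] S\NP   <
    [1,3] NP   >
      [1,2] "heard" : NP/S
      [2,3] "liked" : S
    [3,8] (S\NP)\NP   >
      [3,4] "the" : ((S\NP)\NP)/S
      [4,8] S   <
        [4,5] "idea" : PP
        [5,8] S\PP   >
          [5,7] (S\PP)/N   >
            [5,6] "a" : ((S\PP)/N)/NP
            [6,7] "no" : NP
          [7,8] "some" : N

[0,1] NP  lex  "clearly"
[1,2] NP/S  lex  "heard"
[2,3] S  lex  "liked"
[1,3] NP  >  k=2
[3,4] ((S\NP)\NP)/S  lex  "the"
[4,5] PP  lex  "idea"
[5,6] ((S\PP)/N)/NP  lex  "a"
[6,7] NP  lex  "no"
[5,7] (S\PP)/N  >  k=6
[7,8] N  lex  "some"
[5,8] S\PP  >  k=7
[4,8] S  <  k=5
[3,8] (S\NP)\NP  >  k=4
[1,8] S\NP  <  k=3
[0,8] S  <  k=1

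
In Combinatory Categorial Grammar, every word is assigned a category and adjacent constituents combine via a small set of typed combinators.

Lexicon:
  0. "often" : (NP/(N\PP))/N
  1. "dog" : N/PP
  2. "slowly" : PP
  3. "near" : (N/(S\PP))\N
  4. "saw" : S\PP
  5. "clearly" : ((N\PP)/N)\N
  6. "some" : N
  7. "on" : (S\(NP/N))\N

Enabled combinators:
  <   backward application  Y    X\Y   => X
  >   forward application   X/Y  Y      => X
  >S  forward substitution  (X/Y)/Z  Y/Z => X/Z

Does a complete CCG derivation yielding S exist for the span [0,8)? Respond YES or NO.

YES

[0,8] S   <
  [0,6] NP/N   >S
    [0,1] "often" : (NP/(N\PP))/N
    [1,6] (N\PP)/N   <
      [1,5] N   >
        [1,4] N/(S\PP)   <
          [1,3] N   >
            [1,2] "dog" : N/PP
            [2,3] "slowly" : PP
          [3,4] "near" : (N/(S\PP))\N
        [4,5] "saw" : S\PP
      [5,6] "clearly" : ((N\PP)/N)\N
  [6,8] S\(NP/N)   <
    [6,7] "some" : N
    [7,8] "on" : (S\(NP/N))\N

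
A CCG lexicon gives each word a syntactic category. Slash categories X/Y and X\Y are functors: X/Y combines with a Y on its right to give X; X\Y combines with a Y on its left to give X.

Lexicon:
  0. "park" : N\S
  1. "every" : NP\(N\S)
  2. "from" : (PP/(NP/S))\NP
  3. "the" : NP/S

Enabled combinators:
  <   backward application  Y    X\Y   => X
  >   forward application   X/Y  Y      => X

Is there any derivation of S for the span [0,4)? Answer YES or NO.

N\S NP\(N\S) (PP/(NP/S))\NP NP/S
CKY chart[0,4] = {PP}; S ∉ chart

NO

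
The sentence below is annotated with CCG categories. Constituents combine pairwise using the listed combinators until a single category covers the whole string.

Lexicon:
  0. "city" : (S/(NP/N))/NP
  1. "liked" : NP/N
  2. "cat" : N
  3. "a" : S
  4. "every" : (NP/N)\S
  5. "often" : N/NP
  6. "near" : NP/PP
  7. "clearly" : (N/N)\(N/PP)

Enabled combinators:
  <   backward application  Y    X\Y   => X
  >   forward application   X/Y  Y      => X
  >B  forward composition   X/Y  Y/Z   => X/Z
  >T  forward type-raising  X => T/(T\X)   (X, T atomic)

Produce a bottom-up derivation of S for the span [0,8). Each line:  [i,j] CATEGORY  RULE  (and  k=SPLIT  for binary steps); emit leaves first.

[0,1] (S/(NP/N))/NP  lex  "city"
[1,2] NP/N  lex  "liked"
[2,3] N  lex  "cat"
[1,3] NP  >  k=2
[0,3] S/(NP/N)  >  k=1
[3,4] S  lex  "a"
[4,5] (NP/N)\S  lex  "every"
[3,5] NP/N  <  k=4
[5,6] N/NP  lex  "often"
[6,7] NP/PP  lex  "near"
[5,7] N/PP  >B  k=6
[7,8] (N/N)\(N/PP)  lex  "clearly"
[5,8] N/N  <  k=7
[3,8] NP/N  >B  k=5
[0,8] S  >  k=3

[0,8] S   >
  [0,3] S/(NP/N)   >
    [0,1] "city" : (S/(NP/N))/NP
    [1,3] NP   >
      [1,2] "liked" : NP/N
      [2,3] "cat" : N
  [3,8] NP/N   >B
    [3,5] NP/N   <
      [3,4] "a" : S
      [4,5] "every" : (NP/N)\S
    [5,8] N/N   <
      [5,7] N/PP   >B
        [5,6] "often" : N/NP
        [6,7] "near" : NP/PP
      [7,8] "clearly" : (N/N)\(N/PP)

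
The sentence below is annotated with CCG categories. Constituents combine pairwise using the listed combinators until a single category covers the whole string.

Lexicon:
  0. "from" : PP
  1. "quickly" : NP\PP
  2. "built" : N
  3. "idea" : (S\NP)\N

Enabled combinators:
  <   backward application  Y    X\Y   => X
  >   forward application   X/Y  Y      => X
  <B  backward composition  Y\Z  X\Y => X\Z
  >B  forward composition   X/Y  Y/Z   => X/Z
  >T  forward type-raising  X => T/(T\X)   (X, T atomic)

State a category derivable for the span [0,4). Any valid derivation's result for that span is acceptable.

S

[0,4] S   <
  [0,2] NP   >
    [0,1] NP/(NP\PP)   >T
      [0,1] "from" : PP
    [1,2] "quickly" : NP\PP
  [2,4] S\NP   <
    [2,3] "built" : N
    [3,4] "idea" : (S\NP)\N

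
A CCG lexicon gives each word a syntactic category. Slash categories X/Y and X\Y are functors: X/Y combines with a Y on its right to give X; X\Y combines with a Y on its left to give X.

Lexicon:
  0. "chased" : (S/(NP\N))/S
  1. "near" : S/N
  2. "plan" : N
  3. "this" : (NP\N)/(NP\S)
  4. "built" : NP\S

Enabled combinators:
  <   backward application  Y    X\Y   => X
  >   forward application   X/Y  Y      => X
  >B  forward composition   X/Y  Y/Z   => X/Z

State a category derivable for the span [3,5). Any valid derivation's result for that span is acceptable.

[0,5] S   >
  [0,3] S/(NP\N)   >
    [0,1] "chased" : (S/(NP\N))/S
    [1,3] S   >
      [1,2] "near" : S/N
      [2,3] "plan" : N
  [3,5] NP\N   >
    [3,4] "this" : (NP\N)/(NP\S)
    [4,5] "built" : NP\S

NP\N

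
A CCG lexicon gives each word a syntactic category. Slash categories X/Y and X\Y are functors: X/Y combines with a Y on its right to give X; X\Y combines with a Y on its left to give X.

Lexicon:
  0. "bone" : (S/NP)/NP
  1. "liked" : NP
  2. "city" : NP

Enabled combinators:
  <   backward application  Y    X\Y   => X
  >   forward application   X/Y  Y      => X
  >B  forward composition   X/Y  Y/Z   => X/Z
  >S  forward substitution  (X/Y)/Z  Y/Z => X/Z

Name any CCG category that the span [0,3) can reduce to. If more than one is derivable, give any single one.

S

[0,3] S   >
  [0,2] S/NP   >
    [0,1] "bone" : (S/NP)/NP
    [1,2] "liked" : NP
  [2,3] "city" : NP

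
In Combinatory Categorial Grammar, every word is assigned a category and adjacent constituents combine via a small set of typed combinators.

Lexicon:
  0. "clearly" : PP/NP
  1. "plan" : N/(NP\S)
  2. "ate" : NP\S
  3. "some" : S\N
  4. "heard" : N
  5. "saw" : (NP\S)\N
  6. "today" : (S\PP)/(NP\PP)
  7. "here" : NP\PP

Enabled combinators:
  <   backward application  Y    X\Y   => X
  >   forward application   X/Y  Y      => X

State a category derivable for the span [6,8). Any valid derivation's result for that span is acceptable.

[0,8] S   <
  [0,6] PP   >
    [0,1] "clearly" : PP/NP
    [1,6] NP   <
      [1,4] S   <
        [1,3] N   >
          [1,2] "plan" : N/(NP\S)
          [2,3] "ate" : NP\S
        [3,4] "some" : S\N
      [4,6] NP\S   <
        [4,5] "heard" : N
        [5,6] "saw" : (NP\S)\N
  [6,8] S\PP   >
    [6,7] "today" : (S\PP)/(NP\PP)
    [7,8] "here" : NP\PP

S\PP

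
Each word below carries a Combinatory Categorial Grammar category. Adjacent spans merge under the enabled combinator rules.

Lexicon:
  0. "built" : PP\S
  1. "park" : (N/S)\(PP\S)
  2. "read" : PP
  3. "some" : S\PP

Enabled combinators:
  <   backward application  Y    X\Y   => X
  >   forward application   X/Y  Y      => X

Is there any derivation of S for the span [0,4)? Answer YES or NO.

NO

PP\S (N/S)\(PP\S) PP S\PP
CKY chart[0,4] = {N}; S ∉ chart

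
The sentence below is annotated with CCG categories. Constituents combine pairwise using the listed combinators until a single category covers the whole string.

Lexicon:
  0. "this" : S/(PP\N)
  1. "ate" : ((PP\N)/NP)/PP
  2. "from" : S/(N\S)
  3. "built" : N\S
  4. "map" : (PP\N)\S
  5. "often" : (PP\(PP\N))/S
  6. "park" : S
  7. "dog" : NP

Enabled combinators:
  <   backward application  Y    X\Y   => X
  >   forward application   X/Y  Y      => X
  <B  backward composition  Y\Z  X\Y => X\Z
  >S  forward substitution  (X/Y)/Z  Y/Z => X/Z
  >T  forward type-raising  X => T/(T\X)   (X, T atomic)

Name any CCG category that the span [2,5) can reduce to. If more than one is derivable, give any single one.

[0,8] S   >
  [0,1] "this" : S/(PP\N)
  [1,8] PP\N   >
    [1,7] (PP\N)/NP   >
      [1,2] "ate" : ((PP\N)/NP)/PP
      [2,7] PP   <
        [2,5] PP\N   <
          [2,4] S   >
            [2,3] "from" : S/(N\S)
            [3,4] "built" : N\S
          [4,5] "map" : (PP\N)\S
        [5,7] PP\(PP\N)   >
          [5,6] "often" : (PP\(PP\N))/S
          [6,7] "park" : S
    [7,8] "dog" : NP

PP\N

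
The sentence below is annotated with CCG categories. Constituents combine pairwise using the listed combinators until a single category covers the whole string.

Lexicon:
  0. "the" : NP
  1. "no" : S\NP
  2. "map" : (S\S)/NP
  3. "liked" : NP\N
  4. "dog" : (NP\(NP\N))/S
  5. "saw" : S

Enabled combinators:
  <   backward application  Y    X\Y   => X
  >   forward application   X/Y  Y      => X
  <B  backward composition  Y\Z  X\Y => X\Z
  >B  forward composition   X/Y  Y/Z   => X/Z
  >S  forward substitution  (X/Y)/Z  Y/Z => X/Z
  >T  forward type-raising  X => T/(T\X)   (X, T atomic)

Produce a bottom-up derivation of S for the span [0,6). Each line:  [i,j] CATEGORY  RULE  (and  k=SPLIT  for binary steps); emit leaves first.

[0,1] NP  lex  "the"
[0,1] S/(S\NP)  >T
[1,2] S\NP  lex  "no"
[2,3] (S\S)/NP  lex  "map"
[3,4] NP\N  lex  "liked"
[4,5] (NP\(NP\N))/S  lex  "dog"
[5,6] S  lex  "saw"
[4,6] NP\(NP\N)  >  k=5
[3,6] NP  <  k=4
[2,6] S\S  >  k=3
[1,6] S\NP  <B  k=2
[0,6] S  >  k=1

[0,6] S   >
  [0,1] S/(S\NP)   >T
    [0,1] "the" : NP
  [1,6] S\NP   <B
    [1,2] "no" : S\NP
    [2,6] S\S   >
      [2,3] "map" : (S\S)/NP
      [3,6] NP   <
        [3,4] "liked" : NP\N
        [4,6] NP\(NP\N)   >
          [4,5] "dog" : (NP\(NP\N))/S
          [5,6] "saw" : S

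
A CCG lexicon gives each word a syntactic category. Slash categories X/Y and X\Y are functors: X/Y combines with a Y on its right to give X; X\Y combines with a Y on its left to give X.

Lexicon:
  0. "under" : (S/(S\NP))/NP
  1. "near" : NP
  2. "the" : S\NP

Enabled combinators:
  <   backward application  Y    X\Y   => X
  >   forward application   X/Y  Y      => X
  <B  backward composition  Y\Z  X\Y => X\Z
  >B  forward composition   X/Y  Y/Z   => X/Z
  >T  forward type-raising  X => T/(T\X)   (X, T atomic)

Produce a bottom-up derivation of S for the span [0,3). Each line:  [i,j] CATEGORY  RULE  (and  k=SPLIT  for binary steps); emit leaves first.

[0,3] S   >
  [0,2] S/(S\NP)   >
    [0,1] "under" : (S/(S\NP))/NP
    [1,2] "near" : NP
  [2,3] "the" : S\NP

[0,1] (S/(S\NP))/NP  lex  "under"
[1,2] NP  lex  "near"
[0,2] S/(S\NP)  >  k=1
[2,3] S\NP  lex  "the"
[0,3] S  >  k=2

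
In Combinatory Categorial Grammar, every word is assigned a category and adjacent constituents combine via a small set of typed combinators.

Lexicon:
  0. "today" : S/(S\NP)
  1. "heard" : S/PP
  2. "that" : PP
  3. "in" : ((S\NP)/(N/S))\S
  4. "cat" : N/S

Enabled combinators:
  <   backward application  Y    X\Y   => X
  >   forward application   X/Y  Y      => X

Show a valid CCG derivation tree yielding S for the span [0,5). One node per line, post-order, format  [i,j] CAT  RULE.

[0,5] S   >
  [0,1] "today" : S/(S\NP)
  [1,5] S\NP   >
    [1,4] (S\NP)/(N/S)   <
      [1,3] S   >
        [1,2] "heard" : S/PP
        [2,3] "that" : PP
      [3,4] "in" : ((S\NP)/(N/S))\S
    [4,5] "cat" : N/S

[0,1] S/(S\NP)  lex  "today"
[1,2] S/PP  lex  "heard"
[2,3] PP  lex  "that"
[1,3] S  >  k=2
[3,4] ((S\NP)/(N/S))\S  lex  "in"
[1,4] (S\NP)/(N/S)  <  k=3
[4,5] N/S  lex  "cat"
[1,5] S\NP  >  k=4
[0,5] S  >  k=1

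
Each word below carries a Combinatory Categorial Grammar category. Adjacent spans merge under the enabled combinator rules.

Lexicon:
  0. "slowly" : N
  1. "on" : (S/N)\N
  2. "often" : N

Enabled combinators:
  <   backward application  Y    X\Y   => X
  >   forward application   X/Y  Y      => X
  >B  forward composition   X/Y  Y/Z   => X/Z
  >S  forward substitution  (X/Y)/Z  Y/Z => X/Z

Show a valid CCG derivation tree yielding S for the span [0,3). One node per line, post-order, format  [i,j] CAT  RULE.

[0,1] N  lex  "slowly"
[1,2] (S/N)\N  lex  "on"
[0,2] S/N  <  k=1
[2,3] N  lex  "often"
[0,3] S  >  k=2

[0,3] S   >
  [0,2] S/N   <
    [0,1] "slowly" : N
    [1,2] "on" : (S/N)\N
  [2,3] "often" : N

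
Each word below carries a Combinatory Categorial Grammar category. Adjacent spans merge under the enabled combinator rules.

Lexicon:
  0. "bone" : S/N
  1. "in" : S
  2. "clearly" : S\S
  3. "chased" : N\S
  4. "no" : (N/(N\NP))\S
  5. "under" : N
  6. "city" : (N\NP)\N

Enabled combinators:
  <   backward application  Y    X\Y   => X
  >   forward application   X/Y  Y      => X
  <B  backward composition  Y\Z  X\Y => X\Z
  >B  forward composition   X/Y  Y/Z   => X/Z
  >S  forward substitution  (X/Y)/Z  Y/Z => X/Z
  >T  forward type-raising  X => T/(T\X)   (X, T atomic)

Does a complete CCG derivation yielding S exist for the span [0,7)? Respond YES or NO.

S/N S S\S N\S (N/(N\NP))\S N (N\NP)\N
CKY chart[0,7] = {N, N/(N\N), NP/(NP\N), PP/(PP\N), S/(S\N)}; S ∉ chart

NO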